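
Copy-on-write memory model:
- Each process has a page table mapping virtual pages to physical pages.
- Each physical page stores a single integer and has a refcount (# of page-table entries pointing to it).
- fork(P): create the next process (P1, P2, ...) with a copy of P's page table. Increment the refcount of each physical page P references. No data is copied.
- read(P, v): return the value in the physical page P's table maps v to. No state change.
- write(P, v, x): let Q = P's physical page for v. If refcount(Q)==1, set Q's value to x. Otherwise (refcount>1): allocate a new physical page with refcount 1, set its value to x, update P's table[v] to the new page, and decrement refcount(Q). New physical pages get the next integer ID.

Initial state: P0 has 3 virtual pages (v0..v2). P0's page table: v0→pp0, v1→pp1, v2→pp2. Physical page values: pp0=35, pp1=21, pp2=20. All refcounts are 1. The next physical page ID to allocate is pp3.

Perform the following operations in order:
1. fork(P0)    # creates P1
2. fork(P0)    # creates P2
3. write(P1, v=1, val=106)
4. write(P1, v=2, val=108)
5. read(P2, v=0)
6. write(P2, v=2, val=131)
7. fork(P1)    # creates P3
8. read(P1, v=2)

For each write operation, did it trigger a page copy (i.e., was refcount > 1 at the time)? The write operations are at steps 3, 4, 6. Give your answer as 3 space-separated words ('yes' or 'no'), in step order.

Op 1: fork(P0) -> P1. 3 ppages; refcounts: pp0:2 pp1:2 pp2:2
Op 2: fork(P0) -> P2. 3 ppages; refcounts: pp0:3 pp1:3 pp2:3
Op 3: write(P1, v1, 106). refcount(pp1)=3>1 -> COPY to pp3. 4 ppages; refcounts: pp0:3 pp1:2 pp2:3 pp3:1
Op 4: write(P1, v2, 108). refcount(pp2)=3>1 -> COPY to pp4. 5 ppages; refcounts: pp0:3 pp1:2 pp2:2 pp3:1 pp4:1
Op 5: read(P2, v0) -> 35. No state change.
Op 6: write(P2, v2, 131). refcount(pp2)=2>1 -> COPY to pp5. 6 ppages; refcounts: pp0:3 pp1:2 pp2:1 pp3:1 pp4:1 pp5:1
Op 7: fork(P1) -> P3. 6 ppages; refcounts: pp0:4 pp1:2 pp2:1 pp3:2 pp4:2 pp5:1
Op 8: read(P1, v2) -> 108. No state change.

yes yes yes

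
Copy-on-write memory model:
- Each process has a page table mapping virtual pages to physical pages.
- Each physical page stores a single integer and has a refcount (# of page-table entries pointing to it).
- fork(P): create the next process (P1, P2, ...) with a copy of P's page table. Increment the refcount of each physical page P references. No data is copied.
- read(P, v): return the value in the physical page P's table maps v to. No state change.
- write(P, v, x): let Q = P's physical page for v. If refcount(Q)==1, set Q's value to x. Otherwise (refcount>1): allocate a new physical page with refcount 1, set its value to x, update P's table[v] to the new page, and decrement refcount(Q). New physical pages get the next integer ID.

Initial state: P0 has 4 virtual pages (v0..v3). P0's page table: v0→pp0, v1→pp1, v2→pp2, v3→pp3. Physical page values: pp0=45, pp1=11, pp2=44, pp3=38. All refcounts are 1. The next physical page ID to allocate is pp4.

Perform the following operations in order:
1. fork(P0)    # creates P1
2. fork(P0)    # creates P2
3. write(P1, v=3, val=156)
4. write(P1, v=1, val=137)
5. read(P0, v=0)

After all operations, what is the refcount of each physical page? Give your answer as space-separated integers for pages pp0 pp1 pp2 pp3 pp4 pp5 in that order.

Op 1: fork(P0) -> P1. 4 ppages; refcounts: pp0:2 pp1:2 pp2:2 pp3:2
Op 2: fork(P0) -> P2. 4 ppages; refcounts: pp0:3 pp1:3 pp2:3 pp3:3
Op 3: write(P1, v3, 156). refcount(pp3)=3>1 -> COPY to pp4. 5 ppages; refcounts: pp0:3 pp1:3 pp2:3 pp3:2 pp4:1
Op 4: write(P1, v1, 137). refcount(pp1)=3>1 -> COPY to pp5. 6 ppages; refcounts: pp0:3 pp1:2 pp2:3 pp3:2 pp4:1 pp5:1
Op 5: read(P0, v0) -> 45. No state change.

Answer: 3 2 3 2 1 1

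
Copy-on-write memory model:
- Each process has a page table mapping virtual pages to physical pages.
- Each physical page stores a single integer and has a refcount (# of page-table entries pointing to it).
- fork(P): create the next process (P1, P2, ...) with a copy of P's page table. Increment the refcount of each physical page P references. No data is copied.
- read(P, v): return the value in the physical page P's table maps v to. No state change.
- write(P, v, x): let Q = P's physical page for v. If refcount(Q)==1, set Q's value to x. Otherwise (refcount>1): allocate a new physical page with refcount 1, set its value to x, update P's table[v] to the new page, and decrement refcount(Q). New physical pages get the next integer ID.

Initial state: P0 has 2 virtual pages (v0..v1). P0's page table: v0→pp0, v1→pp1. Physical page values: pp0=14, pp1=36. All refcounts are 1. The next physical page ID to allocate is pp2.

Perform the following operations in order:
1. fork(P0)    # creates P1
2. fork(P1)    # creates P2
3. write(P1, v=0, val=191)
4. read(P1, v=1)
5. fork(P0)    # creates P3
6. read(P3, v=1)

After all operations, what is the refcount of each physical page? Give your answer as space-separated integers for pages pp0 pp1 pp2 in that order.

Answer: 3 4 1

Derivation:
Op 1: fork(P0) -> P1. 2 ppages; refcounts: pp0:2 pp1:2
Op 2: fork(P1) -> P2. 2 ppages; refcounts: pp0:3 pp1:3
Op 3: write(P1, v0, 191). refcount(pp0)=3>1 -> COPY to pp2. 3 ppages; refcounts: pp0:2 pp1:3 pp2:1
Op 4: read(P1, v1) -> 36. No state change.
Op 5: fork(P0) -> P3. 3 ppages; refcounts: pp0:3 pp1:4 pp2:1
Op 6: read(P3, v1) -> 36. No state change.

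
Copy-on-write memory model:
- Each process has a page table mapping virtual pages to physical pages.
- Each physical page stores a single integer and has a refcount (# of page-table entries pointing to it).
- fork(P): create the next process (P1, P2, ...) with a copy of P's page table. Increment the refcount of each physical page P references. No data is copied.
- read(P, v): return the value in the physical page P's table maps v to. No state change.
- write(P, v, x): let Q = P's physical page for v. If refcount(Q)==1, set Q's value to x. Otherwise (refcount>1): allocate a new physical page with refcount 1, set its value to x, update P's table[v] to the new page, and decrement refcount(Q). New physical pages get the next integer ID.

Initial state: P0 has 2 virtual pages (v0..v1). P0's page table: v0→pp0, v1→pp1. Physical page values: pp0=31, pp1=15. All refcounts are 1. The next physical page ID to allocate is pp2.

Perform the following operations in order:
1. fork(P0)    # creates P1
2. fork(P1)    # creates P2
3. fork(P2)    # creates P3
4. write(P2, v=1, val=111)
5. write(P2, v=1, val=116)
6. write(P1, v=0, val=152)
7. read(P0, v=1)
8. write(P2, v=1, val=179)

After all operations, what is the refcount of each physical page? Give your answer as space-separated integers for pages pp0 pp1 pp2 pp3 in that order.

Op 1: fork(P0) -> P1. 2 ppages; refcounts: pp0:2 pp1:2
Op 2: fork(P1) -> P2. 2 ppages; refcounts: pp0:3 pp1:3
Op 3: fork(P2) -> P3. 2 ppages; refcounts: pp0:4 pp1:4
Op 4: write(P2, v1, 111). refcount(pp1)=4>1 -> COPY to pp2. 3 ppages; refcounts: pp0:4 pp1:3 pp2:1
Op 5: write(P2, v1, 116). refcount(pp2)=1 -> write in place. 3 ppages; refcounts: pp0:4 pp1:3 pp2:1
Op 6: write(P1, v0, 152). refcount(pp0)=4>1 -> COPY to pp3. 4 ppages; refcounts: pp0:3 pp1:3 pp2:1 pp3:1
Op 7: read(P0, v1) -> 15. No state change.
Op 8: write(P2, v1, 179). refcount(pp2)=1 -> write in place. 4 ppages; refcounts: pp0:3 pp1:3 pp2:1 pp3:1

Answer: 3 3 1 1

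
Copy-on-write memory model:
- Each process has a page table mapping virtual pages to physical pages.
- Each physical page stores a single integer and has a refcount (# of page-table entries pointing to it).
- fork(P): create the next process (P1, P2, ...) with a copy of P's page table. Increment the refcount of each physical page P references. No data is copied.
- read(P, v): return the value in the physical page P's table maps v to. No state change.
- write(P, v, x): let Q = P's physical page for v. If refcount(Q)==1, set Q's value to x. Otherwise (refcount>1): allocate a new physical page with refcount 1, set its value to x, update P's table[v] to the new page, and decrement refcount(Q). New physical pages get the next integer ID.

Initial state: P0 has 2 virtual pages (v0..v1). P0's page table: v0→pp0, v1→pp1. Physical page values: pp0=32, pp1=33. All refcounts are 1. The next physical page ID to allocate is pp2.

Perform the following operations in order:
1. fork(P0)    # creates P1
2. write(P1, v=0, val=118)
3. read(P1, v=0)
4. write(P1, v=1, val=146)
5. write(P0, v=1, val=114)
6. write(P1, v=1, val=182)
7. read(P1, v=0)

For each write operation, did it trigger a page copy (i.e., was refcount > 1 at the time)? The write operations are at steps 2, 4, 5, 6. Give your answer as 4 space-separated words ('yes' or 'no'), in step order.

Op 1: fork(P0) -> P1. 2 ppages; refcounts: pp0:2 pp1:2
Op 2: write(P1, v0, 118). refcount(pp0)=2>1 -> COPY to pp2. 3 ppages; refcounts: pp0:1 pp1:2 pp2:1
Op 3: read(P1, v0) -> 118. No state change.
Op 4: write(P1, v1, 146). refcount(pp1)=2>1 -> COPY to pp3. 4 ppages; refcounts: pp0:1 pp1:1 pp2:1 pp3:1
Op 5: write(P0, v1, 114). refcount(pp1)=1 -> write in place. 4 ppages; refcounts: pp0:1 pp1:1 pp2:1 pp3:1
Op 6: write(P1, v1, 182). refcount(pp3)=1 -> write in place. 4 ppages; refcounts: pp0:1 pp1:1 pp2:1 pp3:1
Op 7: read(P1, v0) -> 118. No state change.

yes yes no no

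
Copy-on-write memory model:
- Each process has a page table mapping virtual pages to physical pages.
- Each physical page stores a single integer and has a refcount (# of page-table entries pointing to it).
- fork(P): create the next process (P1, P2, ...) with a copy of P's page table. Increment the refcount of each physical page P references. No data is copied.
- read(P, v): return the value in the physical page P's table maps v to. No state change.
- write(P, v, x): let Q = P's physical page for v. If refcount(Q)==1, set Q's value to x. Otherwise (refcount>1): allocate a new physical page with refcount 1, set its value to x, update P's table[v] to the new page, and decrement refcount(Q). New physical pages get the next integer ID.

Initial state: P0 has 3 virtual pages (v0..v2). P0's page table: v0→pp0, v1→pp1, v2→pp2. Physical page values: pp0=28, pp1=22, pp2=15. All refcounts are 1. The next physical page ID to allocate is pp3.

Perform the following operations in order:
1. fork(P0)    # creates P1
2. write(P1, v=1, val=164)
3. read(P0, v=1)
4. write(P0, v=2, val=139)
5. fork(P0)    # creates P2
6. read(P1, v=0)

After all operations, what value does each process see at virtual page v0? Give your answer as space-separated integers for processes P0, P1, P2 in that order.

Op 1: fork(P0) -> P1. 3 ppages; refcounts: pp0:2 pp1:2 pp2:2
Op 2: write(P1, v1, 164). refcount(pp1)=2>1 -> COPY to pp3. 4 ppages; refcounts: pp0:2 pp1:1 pp2:2 pp3:1
Op 3: read(P0, v1) -> 22. No state change.
Op 4: write(P0, v2, 139). refcount(pp2)=2>1 -> COPY to pp4. 5 ppages; refcounts: pp0:2 pp1:1 pp2:1 pp3:1 pp4:1
Op 5: fork(P0) -> P2. 5 ppages; refcounts: pp0:3 pp1:2 pp2:1 pp3:1 pp4:2
Op 6: read(P1, v0) -> 28. No state change.
P0: v0 -> pp0 = 28
P1: v0 -> pp0 = 28
P2: v0 -> pp0 = 28

Answer: 28 28 28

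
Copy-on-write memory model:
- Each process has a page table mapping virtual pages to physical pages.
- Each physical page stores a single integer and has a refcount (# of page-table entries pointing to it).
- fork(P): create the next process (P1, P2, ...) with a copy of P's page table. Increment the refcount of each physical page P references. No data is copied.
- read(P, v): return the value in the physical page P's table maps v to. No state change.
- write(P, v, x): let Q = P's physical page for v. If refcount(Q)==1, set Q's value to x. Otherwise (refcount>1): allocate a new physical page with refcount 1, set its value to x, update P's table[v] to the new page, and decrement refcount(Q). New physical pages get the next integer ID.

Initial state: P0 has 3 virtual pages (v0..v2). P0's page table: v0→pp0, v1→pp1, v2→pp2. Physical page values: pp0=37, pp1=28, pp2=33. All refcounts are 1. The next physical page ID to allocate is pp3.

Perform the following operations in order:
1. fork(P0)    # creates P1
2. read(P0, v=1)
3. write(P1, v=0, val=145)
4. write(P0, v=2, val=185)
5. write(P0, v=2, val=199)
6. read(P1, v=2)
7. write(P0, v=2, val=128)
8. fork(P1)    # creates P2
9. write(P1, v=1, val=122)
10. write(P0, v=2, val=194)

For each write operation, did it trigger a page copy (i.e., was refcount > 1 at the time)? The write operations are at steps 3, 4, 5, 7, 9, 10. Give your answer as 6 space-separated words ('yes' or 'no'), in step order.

Op 1: fork(P0) -> P1. 3 ppages; refcounts: pp0:2 pp1:2 pp2:2
Op 2: read(P0, v1) -> 28. No state change.
Op 3: write(P1, v0, 145). refcount(pp0)=2>1 -> COPY to pp3. 4 ppages; refcounts: pp0:1 pp1:2 pp2:2 pp3:1
Op 4: write(P0, v2, 185). refcount(pp2)=2>1 -> COPY to pp4. 5 ppages; refcounts: pp0:1 pp1:2 pp2:1 pp3:1 pp4:1
Op 5: write(P0, v2, 199). refcount(pp4)=1 -> write in place. 5 ppages; refcounts: pp0:1 pp1:2 pp2:1 pp3:1 pp4:1
Op 6: read(P1, v2) -> 33. No state change.
Op 7: write(P0, v2, 128). refcount(pp4)=1 -> write in place. 5 ppages; refcounts: pp0:1 pp1:2 pp2:1 pp3:1 pp4:1
Op 8: fork(P1) -> P2. 5 ppages; refcounts: pp0:1 pp1:3 pp2:2 pp3:2 pp4:1
Op 9: write(P1, v1, 122). refcount(pp1)=3>1 -> COPY to pp5. 6 ppages; refcounts: pp0:1 pp1:2 pp2:2 pp3:2 pp4:1 pp5:1
Op 10: write(P0, v2, 194). refcount(pp4)=1 -> write in place. 6 ppages; refcounts: pp0:1 pp1:2 pp2:2 pp3:2 pp4:1 pp5:1

yes yes no no yes no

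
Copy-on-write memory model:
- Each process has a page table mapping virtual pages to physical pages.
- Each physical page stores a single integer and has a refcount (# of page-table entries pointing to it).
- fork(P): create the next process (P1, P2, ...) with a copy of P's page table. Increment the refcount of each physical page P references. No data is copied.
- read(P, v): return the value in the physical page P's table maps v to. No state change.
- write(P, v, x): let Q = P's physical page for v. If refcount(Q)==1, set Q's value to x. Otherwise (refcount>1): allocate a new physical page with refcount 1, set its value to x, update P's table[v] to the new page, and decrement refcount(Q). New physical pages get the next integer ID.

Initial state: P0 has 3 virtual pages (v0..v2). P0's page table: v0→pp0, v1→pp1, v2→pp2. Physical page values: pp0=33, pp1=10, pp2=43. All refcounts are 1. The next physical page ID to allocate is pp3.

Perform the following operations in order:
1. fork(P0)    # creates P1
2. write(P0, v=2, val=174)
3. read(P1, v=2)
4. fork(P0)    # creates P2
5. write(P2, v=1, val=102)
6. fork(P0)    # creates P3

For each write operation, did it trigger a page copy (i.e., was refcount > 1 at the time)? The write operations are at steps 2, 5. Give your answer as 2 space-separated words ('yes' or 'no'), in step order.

Op 1: fork(P0) -> P1. 3 ppages; refcounts: pp0:2 pp1:2 pp2:2
Op 2: write(P0, v2, 174). refcount(pp2)=2>1 -> COPY to pp3. 4 ppages; refcounts: pp0:2 pp1:2 pp2:1 pp3:1
Op 3: read(P1, v2) -> 43. No state change.
Op 4: fork(P0) -> P2. 4 ppages; refcounts: pp0:3 pp1:3 pp2:1 pp3:2
Op 5: write(P2, v1, 102). refcount(pp1)=3>1 -> COPY to pp4. 5 ppages; refcounts: pp0:3 pp1:2 pp2:1 pp3:2 pp4:1
Op 6: fork(P0) -> P3. 5 ppages; refcounts: pp0:4 pp1:3 pp2:1 pp3:3 pp4:1

yes yes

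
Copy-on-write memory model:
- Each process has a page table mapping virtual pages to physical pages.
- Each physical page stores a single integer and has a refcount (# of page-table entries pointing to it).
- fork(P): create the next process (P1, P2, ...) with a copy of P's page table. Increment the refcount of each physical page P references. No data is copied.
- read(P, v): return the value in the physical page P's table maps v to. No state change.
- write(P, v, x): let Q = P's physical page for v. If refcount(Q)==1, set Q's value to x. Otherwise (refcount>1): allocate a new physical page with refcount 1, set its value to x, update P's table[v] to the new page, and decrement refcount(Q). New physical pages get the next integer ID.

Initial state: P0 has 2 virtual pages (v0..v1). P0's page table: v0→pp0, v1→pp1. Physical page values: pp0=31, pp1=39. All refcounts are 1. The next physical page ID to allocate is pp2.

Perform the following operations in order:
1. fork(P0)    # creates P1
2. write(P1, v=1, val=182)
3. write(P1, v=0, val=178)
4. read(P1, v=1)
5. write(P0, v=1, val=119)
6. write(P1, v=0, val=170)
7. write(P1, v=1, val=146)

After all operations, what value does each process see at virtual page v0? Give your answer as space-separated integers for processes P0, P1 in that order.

Op 1: fork(P0) -> P1. 2 ppages; refcounts: pp0:2 pp1:2
Op 2: write(P1, v1, 182). refcount(pp1)=2>1 -> COPY to pp2. 3 ppages; refcounts: pp0:2 pp1:1 pp2:1
Op 3: write(P1, v0, 178). refcount(pp0)=2>1 -> COPY to pp3. 4 ppages; refcounts: pp0:1 pp1:1 pp2:1 pp3:1
Op 4: read(P1, v1) -> 182. No state change.
Op 5: write(P0, v1, 119). refcount(pp1)=1 -> write in place. 4 ppages; refcounts: pp0:1 pp1:1 pp2:1 pp3:1
Op 6: write(P1, v0, 170). refcount(pp3)=1 -> write in place. 4 ppages; refcounts: pp0:1 pp1:1 pp2:1 pp3:1
Op 7: write(P1, v1, 146). refcount(pp2)=1 -> write in place. 4 ppages; refcounts: pp0:1 pp1:1 pp2:1 pp3:1
P0: v0 -> pp0 = 31
P1: v0 -> pp3 = 170

Answer: 31 170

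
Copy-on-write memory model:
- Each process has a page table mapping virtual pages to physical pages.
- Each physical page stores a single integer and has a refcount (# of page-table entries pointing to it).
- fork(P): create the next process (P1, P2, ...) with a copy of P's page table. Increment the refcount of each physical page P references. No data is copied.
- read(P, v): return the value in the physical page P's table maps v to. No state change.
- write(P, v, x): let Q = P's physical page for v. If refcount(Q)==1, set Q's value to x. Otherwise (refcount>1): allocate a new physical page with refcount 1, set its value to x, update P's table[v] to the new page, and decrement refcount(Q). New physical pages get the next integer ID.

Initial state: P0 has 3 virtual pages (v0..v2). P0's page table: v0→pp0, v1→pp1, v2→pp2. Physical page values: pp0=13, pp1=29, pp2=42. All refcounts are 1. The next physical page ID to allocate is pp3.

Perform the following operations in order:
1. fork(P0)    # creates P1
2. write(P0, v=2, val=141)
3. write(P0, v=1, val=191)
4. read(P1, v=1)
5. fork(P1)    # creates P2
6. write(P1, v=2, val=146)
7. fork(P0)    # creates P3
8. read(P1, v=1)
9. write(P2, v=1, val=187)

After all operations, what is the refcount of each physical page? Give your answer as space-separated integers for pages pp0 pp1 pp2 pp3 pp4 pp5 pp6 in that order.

Op 1: fork(P0) -> P1. 3 ppages; refcounts: pp0:2 pp1:2 pp2:2
Op 2: write(P0, v2, 141). refcount(pp2)=2>1 -> COPY to pp3. 4 ppages; refcounts: pp0:2 pp1:2 pp2:1 pp3:1
Op 3: write(P0, v1, 191). refcount(pp1)=2>1 -> COPY to pp4. 5 ppages; refcounts: pp0:2 pp1:1 pp2:1 pp3:1 pp4:1
Op 4: read(P1, v1) -> 29. No state change.
Op 5: fork(P1) -> P2. 5 ppages; refcounts: pp0:3 pp1:2 pp2:2 pp3:1 pp4:1
Op 6: write(P1, v2, 146). refcount(pp2)=2>1 -> COPY to pp5. 6 ppages; refcounts: pp0:3 pp1:2 pp2:1 pp3:1 pp4:1 pp5:1
Op 7: fork(P0) -> P3. 6 ppages; refcounts: pp0:4 pp1:2 pp2:1 pp3:2 pp4:2 pp5:1
Op 8: read(P1, v1) -> 29. No state change.
Op 9: write(P2, v1, 187). refcount(pp1)=2>1 -> COPY to pp6. 7 ppages; refcounts: pp0:4 pp1:1 pp2:1 pp3:2 pp4:2 pp5:1 pp6:1

Answer: 4 1 1 2 2 1 1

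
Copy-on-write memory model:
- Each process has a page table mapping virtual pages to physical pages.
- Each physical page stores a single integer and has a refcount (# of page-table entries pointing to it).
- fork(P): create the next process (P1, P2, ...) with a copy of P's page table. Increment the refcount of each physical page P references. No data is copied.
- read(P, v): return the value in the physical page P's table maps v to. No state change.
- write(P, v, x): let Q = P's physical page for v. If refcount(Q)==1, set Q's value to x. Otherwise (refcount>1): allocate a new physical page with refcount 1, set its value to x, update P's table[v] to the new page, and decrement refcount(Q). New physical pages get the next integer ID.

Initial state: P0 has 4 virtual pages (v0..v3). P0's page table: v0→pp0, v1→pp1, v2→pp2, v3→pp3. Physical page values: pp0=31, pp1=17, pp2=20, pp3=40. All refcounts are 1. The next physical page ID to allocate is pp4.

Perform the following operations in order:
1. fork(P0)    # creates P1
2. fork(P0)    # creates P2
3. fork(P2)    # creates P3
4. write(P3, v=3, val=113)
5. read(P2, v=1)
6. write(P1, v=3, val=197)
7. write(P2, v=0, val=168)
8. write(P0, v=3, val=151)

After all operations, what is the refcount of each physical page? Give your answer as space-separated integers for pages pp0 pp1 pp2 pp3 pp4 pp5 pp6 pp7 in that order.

Answer: 3 4 4 1 1 1 1 1

Derivation:
Op 1: fork(P0) -> P1. 4 ppages; refcounts: pp0:2 pp1:2 pp2:2 pp3:2
Op 2: fork(P0) -> P2. 4 ppages; refcounts: pp0:3 pp1:3 pp2:3 pp3:3
Op 3: fork(P2) -> P3. 4 ppages; refcounts: pp0:4 pp1:4 pp2:4 pp3:4
Op 4: write(P3, v3, 113). refcount(pp3)=4>1 -> COPY to pp4. 5 ppages; refcounts: pp0:4 pp1:4 pp2:4 pp3:3 pp4:1
Op 5: read(P2, v1) -> 17. No state change.
Op 6: write(P1, v3, 197). refcount(pp3)=3>1 -> COPY to pp5. 6 ppages; refcounts: pp0:4 pp1:4 pp2:4 pp3:2 pp4:1 pp5:1
Op 7: write(P2, v0, 168). refcount(pp0)=4>1 -> COPY to pp6. 7 ppages; refcounts: pp0:3 pp1:4 pp2:4 pp3:2 pp4:1 pp5:1 pp6:1
Op 8: write(P0, v3, 151). refcount(pp3)=2>1 -> COPY to pp7. 8 ppages; refcounts: pp0:3 pp1:4 pp2:4 pp3:1 pp4:1 pp5:1 pp6:1 pp7:1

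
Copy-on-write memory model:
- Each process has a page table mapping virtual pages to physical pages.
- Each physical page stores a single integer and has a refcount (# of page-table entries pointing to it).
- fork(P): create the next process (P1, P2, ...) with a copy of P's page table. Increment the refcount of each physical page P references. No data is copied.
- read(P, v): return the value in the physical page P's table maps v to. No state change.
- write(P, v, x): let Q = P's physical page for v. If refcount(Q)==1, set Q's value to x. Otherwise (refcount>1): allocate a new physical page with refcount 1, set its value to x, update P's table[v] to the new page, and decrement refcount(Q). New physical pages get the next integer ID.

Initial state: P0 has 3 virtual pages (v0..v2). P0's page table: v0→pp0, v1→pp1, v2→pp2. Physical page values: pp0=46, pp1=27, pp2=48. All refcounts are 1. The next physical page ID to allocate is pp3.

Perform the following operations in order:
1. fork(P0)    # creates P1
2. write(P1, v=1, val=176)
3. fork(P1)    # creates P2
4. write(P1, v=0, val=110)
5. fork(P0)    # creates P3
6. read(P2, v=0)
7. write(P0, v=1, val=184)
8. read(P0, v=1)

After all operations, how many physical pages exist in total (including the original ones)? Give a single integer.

Op 1: fork(P0) -> P1. 3 ppages; refcounts: pp0:2 pp1:2 pp2:2
Op 2: write(P1, v1, 176). refcount(pp1)=2>1 -> COPY to pp3. 4 ppages; refcounts: pp0:2 pp1:1 pp2:2 pp3:1
Op 3: fork(P1) -> P2. 4 ppages; refcounts: pp0:3 pp1:1 pp2:3 pp3:2
Op 4: write(P1, v0, 110). refcount(pp0)=3>1 -> COPY to pp4. 5 ppages; refcounts: pp0:2 pp1:1 pp2:3 pp3:2 pp4:1
Op 5: fork(P0) -> P3. 5 ppages; refcounts: pp0:3 pp1:2 pp2:4 pp3:2 pp4:1
Op 6: read(P2, v0) -> 46. No state change.
Op 7: write(P0, v1, 184). refcount(pp1)=2>1 -> COPY to pp5. 6 ppages; refcounts: pp0:3 pp1:1 pp2:4 pp3:2 pp4:1 pp5:1
Op 8: read(P0, v1) -> 184. No state change.

Answer: 6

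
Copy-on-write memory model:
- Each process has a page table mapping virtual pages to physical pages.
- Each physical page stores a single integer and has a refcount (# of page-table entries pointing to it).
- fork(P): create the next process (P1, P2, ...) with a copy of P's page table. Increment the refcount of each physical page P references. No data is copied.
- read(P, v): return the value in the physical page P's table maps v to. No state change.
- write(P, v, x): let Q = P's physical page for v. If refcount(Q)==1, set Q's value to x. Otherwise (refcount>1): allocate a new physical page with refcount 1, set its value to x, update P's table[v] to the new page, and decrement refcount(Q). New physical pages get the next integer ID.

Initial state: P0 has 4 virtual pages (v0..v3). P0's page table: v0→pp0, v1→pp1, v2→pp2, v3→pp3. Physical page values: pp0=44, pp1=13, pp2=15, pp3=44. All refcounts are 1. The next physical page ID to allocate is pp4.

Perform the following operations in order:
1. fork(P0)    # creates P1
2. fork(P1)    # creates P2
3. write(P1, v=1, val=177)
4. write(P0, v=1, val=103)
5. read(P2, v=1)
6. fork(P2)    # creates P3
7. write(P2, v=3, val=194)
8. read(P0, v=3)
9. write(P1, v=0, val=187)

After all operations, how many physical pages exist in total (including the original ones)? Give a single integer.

Answer: 8

Derivation:
Op 1: fork(P0) -> P1. 4 ppages; refcounts: pp0:2 pp1:2 pp2:2 pp3:2
Op 2: fork(P1) -> P2. 4 ppages; refcounts: pp0:3 pp1:3 pp2:3 pp3:3
Op 3: write(P1, v1, 177). refcount(pp1)=3>1 -> COPY to pp4. 5 ppages; refcounts: pp0:3 pp1:2 pp2:3 pp3:3 pp4:1
Op 4: write(P0, v1, 103). refcount(pp1)=2>1 -> COPY to pp5. 6 ppages; refcounts: pp0:3 pp1:1 pp2:3 pp3:3 pp4:1 pp5:1
Op 5: read(P2, v1) -> 13. No state change.
Op 6: fork(P2) -> P3. 6 ppages; refcounts: pp0:4 pp1:2 pp2:4 pp3:4 pp4:1 pp5:1
Op 7: write(P2, v3, 194). refcount(pp3)=4>1 -> COPY to pp6. 7 ppages; refcounts: pp0:4 pp1:2 pp2:4 pp3:3 pp4:1 pp5:1 pp6:1
Op 8: read(P0, v3) -> 44. No state change.
Op 9: write(P1, v0, 187). refcount(pp0)=4>1 -> COPY to pp7. 8 ppages; refcounts: pp0:3 pp1:2 pp2:4 pp3:3 pp4:1 pp5:1 pp6:1 pp7:1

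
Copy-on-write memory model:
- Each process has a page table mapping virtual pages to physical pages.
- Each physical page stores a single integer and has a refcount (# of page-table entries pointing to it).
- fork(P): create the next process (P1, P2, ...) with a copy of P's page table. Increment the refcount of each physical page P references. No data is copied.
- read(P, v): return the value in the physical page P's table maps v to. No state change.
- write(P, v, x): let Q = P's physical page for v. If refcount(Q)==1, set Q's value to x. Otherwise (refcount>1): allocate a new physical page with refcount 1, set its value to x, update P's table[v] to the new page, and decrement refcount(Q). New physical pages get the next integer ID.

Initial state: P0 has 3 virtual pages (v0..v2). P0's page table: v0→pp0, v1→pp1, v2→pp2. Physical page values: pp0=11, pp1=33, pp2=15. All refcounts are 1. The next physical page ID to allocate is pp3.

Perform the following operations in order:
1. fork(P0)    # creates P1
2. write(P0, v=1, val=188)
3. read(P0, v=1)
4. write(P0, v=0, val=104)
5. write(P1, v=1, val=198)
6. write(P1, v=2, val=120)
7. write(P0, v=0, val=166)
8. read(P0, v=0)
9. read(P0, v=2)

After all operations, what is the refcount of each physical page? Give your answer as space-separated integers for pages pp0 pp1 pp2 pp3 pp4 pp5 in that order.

Op 1: fork(P0) -> P1. 3 ppages; refcounts: pp0:2 pp1:2 pp2:2
Op 2: write(P0, v1, 188). refcount(pp1)=2>1 -> COPY to pp3. 4 ppages; refcounts: pp0:2 pp1:1 pp2:2 pp3:1
Op 3: read(P0, v1) -> 188. No state change.
Op 4: write(P0, v0, 104). refcount(pp0)=2>1 -> COPY to pp4. 5 ppages; refcounts: pp0:1 pp1:1 pp2:2 pp3:1 pp4:1
Op 5: write(P1, v1, 198). refcount(pp1)=1 -> write in place. 5 ppages; refcounts: pp0:1 pp1:1 pp2:2 pp3:1 pp4:1
Op 6: write(P1, v2, 120). refcount(pp2)=2>1 -> COPY to pp5. 6 ppages; refcounts: pp0:1 pp1:1 pp2:1 pp3:1 pp4:1 pp5:1
Op 7: write(P0, v0, 166). refcount(pp4)=1 -> write in place. 6 ppages; refcounts: pp0:1 pp1:1 pp2:1 pp3:1 pp4:1 pp5:1
Op 8: read(P0, v0) -> 166. No state change.
Op 9: read(P0, v2) -> 15. No state change.

Answer: 1 1 1 1 1 1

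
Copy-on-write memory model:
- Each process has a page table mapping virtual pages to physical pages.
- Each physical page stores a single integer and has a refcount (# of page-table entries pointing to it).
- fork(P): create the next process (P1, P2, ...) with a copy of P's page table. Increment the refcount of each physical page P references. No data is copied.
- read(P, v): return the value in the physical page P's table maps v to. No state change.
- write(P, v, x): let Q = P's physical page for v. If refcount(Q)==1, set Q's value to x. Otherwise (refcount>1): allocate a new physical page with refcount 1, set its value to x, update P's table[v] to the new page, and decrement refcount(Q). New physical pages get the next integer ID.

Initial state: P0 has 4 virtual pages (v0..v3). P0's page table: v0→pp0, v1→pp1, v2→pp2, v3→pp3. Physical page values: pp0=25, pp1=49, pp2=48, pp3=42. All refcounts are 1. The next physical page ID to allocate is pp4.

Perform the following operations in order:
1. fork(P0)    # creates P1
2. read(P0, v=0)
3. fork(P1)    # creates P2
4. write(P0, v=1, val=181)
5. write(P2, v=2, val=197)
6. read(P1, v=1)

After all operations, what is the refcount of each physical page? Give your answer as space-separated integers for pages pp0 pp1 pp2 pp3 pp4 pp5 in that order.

Op 1: fork(P0) -> P1. 4 ppages; refcounts: pp0:2 pp1:2 pp2:2 pp3:2
Op 2: read(P0, v0) -> 25. No state change.
Op 3: fork(P1) -> P2. 4 ppages; refcounts: pp0:3 pp1:3 pp2:3 pp3:3
Op 4: write(P0, v1, 181). refcount(pp1)=3>1 -> COPY to pp4. 5 ppages; refcounts: pp0:3 pp1:2 pp2:3 pp3:3 pp4:1
Op 5: write(P2, v2, 197). refcount(pp2)=3>1 -> COPY to pp5. 6 ppages; refcounts: pp0:3 pp1:2 pp2:2 pp3:3 pp4:1 pp5:1
Op 6: read(P1, v1) -> 49. No state change.

Answer: 3 2 2 3 1 1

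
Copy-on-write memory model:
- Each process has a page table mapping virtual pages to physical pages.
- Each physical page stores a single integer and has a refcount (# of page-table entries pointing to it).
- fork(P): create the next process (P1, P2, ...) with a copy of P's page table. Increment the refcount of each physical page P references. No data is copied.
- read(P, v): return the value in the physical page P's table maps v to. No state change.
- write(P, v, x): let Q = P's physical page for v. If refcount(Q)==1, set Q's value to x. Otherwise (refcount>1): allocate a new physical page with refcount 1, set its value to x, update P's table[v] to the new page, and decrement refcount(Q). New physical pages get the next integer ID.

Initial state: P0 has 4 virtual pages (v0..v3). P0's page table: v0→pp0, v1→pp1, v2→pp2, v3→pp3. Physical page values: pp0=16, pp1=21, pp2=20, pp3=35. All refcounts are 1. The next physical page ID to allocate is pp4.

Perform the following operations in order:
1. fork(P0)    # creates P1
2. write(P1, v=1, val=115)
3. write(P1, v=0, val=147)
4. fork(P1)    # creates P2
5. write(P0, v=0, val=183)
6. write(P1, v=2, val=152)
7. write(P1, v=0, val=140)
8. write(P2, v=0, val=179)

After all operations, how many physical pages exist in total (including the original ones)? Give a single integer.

Op 1: fork(P0) -> P1. 4 ppages; refcounts: pp0:2 pp1:2 pp2:2 pp3:2
Op 2: write(P1, v1, 115). refcount(pp1)=2>1 -> COPY to pp4. 5 ppages; refcounts: pp0:2 pp1:1 pp2:2 pp3:2 pp4:1
Op 3: write(P1, v0, 147). refcount(pp0)=2>1 -> COPY to pp5. 6 ppages; refcounts: pp0:1 pp1:1 pp2:2 pp3:2 pp4:1 pp5:1
Op 4: fork(P1) -> P2. 6 ppages; refcounts: pp0:1 pp1:1 pp2:3 pp3:3 pp4:2 pp5:2
Op 5: write(P0, v0, 183). refcount(pp0)=1 -> write in place. 6 ppages; refcounts: pp0:1 pp1:1 pp2:3 pp3:3 pp4:2 pp5:2
Op 6: write(P1, v2, 152). refcount(pp2)=3>1 -> COPY to pp6. 7 ppages; refcounts: pp0:1 pp1:1 pp2:2 pp3:3 pp4:2 pp5:2 pp6:1
Op 7: write(P1, v0, 140). refcount(pp5)=2>1 -> COPY to pp7. 8 ppages; refcounts: pp0:1 pp1:1 pp2:2 pp3:3 pp4:2 pp5:1 pp6:1 pp7:1
Op 8: write(P2, v0, 179). refcount(pp5)=1 -> write in place. 8 ppages; refcounts: pp0:1 pp1:1 pp2:2 pp3:3 pp4:2 pp5:1 pp6:1 pp7:1

Answer: 8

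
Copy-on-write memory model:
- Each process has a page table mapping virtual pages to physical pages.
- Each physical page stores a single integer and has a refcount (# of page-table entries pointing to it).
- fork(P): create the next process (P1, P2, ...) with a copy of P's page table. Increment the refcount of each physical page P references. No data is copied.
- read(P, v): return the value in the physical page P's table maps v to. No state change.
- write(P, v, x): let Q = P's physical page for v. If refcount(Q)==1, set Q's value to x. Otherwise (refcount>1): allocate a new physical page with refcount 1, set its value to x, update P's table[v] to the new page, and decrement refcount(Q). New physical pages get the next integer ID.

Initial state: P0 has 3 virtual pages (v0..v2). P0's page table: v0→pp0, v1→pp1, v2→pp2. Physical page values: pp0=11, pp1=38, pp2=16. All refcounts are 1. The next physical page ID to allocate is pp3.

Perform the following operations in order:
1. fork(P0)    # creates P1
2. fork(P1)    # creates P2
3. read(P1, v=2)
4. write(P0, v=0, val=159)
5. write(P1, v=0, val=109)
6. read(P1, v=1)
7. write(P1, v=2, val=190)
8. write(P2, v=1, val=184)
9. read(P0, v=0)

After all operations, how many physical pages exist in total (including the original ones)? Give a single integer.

Answer: 7

Derivation:
Op 1: fork(P0) -> P1. 3 ppages; refcounts: pp0:2 pp1:2 pp2:2
Op 2: fork(P1) -> P2. 3 ppages; refcounts: pp0:3 pp1:3 pp2:3
Op 3: read(P1, v2) -> 16. No state change.
Op 4: write(P0, v0, 159). refcount(pp0)=3>1 -> COPY to pp3. 4 ppages; refcounts: pp0:2 pp1:3 pp2:3 pp3:1
Op 5: write(P1, v0, 109). refcount(pp0)=2>1 -> COPY to pp4. 5 ppages; refcounts: pp0:1 pp1:3 pp2:3 pp3:1 pp4:1
Op 6: read(P1, v1) -> 38. No state change.
Op 7: write(P1, v2, 190). refcount(pp2)=3>1 -> COPY to pp5. 6 ppages; refcounts: pp0:1 pp1:3 pp2:2 pp3:1 pp4:1 pp5:1
Op 8: write(P2, v1, 184). refcount(pp1)=3>1 -> COPY to pp6. 7 ppages; refcounts: pp0:1 pp1:2 pp2:2 pp3:1 pp4:1 pp5:1 pp6:1
Op 9: read(P0, v0) -> 159. No state change.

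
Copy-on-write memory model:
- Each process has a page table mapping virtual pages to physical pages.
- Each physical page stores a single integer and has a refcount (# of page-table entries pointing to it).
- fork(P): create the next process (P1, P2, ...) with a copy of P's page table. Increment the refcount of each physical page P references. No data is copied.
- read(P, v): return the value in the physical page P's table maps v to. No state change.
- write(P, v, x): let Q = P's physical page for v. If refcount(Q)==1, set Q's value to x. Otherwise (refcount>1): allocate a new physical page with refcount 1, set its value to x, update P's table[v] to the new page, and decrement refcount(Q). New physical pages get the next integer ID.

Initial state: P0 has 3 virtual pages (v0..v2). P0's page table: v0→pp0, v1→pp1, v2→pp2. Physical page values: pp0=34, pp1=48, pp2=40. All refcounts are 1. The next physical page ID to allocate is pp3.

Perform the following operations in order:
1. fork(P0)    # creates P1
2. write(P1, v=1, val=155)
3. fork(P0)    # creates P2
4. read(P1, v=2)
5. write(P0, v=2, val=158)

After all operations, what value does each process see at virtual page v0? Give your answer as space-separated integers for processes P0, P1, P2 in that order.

Answer: 34 34 34

Derivation:
Op 1: fork(P0) -> P1. 3 ppages; refcounts: pp0:2 pp1:2 pp2:2
Op 2: write(P1, v1, 155). refcount(pp1)=2>1 -> COPY to pp3. 4 ppages; refcounts: pp0:2 pp1:1 pp2:2 pp3:1
Op 3: fork(P0) -> P2. 4 ppages; refcounts: pp0:3 pp1:2 pp2:3 pp3:1
Op 4: read(P1, v2) -> 40. No state change.
Op 5: write(P0, v2, 158). refcount(pp2)=3>1 -> COPY to pp4. 5 ppages; refcounts: pp0:3 pp1:2 pp2:2 pp3:1 pp4:1
P0: v0 -> pp0 = 34
P1: v0 -> pp0 = 34
P2: v0 -> pp0 = 34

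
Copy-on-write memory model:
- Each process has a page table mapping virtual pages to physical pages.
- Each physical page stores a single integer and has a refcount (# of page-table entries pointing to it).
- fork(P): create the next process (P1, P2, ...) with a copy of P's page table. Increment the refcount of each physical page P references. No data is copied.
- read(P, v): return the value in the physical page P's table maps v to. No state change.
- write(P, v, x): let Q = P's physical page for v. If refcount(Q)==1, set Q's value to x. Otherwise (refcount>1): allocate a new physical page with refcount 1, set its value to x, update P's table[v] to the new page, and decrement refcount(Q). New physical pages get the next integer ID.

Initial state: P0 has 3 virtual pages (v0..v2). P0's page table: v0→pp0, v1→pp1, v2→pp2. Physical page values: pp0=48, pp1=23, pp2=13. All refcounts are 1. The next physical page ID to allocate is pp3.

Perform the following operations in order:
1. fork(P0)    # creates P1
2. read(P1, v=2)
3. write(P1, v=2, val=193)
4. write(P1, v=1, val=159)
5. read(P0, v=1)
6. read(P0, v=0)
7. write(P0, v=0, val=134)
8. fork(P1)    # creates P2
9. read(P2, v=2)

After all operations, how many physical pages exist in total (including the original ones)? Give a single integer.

Op 1: fork(P0) -> P1. 3 ppages; refcounts: pp0:2 pp1:2 pp2:2
Op 2: read(P1, v2) -> 13. No state change.
Op 3: write(P1, v2, 193). refcount(pp2)=2>1 -> COPY to pp3. 4 ppages; refcounts: pp0:2 pp1:2 pp2:1 pp3:1
Op 4: write(P1, v1, 159). refcount(pp1)=2>1 -> COPY to pp4. 5 ppages; refcounts: pp0:2 pp1:1 pp2:1 pp3:1 pp4:1
Op 5: read(P0, v1) -> 23. No state change.
Op 6: read(P0, v0) -> 48. No state change.
Op 7: write(P0, v0, 134). refcount(pp0)=2>1 -> COPY to pp5. 6 ppages; refcounts: pp0:1 pp1:1 pp2:1 pp3:1 pp4:1 pp5:1
Op 8: fork(P1) -> P2. 6 ppages; refcounts: pp0:2 pp1:1 pp2:1 pp3:2 pp4:2 pp5:1
Op 9: read(P2, v2) -> 193. No state change.

Answer: 6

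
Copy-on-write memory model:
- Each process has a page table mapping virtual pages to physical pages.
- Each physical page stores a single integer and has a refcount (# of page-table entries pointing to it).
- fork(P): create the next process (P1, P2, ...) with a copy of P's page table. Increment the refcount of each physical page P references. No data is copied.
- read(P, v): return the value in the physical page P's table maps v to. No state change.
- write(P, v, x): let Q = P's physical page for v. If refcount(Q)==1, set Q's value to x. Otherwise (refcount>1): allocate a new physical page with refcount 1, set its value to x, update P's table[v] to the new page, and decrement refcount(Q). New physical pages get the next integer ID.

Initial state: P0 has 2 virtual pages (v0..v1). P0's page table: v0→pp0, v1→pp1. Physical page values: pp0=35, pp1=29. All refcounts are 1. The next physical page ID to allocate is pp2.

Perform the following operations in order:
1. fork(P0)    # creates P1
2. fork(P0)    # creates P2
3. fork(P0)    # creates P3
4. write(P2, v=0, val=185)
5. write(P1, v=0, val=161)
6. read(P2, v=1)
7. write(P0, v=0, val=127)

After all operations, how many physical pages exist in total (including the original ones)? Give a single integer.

Answer: 5

Derivation:
Op 1: fork(P0) -> P1. 2 ppages; refcounts: pp0:2 pp1:2
Op 2: fork(P0) -> P2. 2 ppages; refcounts: pp0:3 pp1:3
Op 3: fork(P0) -> P3. 2 ppages; refcounts: pp0:4 pp1:4
Op 4: write(P2, v0, 185). refcount(pp0)=4>1 -> COPY to pp2. 3 ppages; refcounts: pp0:3 pp1:4 pp2:1
Op 5: write(P1, v0, 161). refcount(pp0)=3>1 -> COPY to pp3. 4 ppages; refcounts: pp0:2 pp1:4 pp2:1 pp3:1
Op 6: read(P2, v1) -> 29. No state change.
Op 7: write(P0, v0, 127). refcount(pp0)=2>1 -> COPY to pp4. 5 ppages; refcounts: pp0:1 pp1:4 pp2:1 pp3:1 pp4:1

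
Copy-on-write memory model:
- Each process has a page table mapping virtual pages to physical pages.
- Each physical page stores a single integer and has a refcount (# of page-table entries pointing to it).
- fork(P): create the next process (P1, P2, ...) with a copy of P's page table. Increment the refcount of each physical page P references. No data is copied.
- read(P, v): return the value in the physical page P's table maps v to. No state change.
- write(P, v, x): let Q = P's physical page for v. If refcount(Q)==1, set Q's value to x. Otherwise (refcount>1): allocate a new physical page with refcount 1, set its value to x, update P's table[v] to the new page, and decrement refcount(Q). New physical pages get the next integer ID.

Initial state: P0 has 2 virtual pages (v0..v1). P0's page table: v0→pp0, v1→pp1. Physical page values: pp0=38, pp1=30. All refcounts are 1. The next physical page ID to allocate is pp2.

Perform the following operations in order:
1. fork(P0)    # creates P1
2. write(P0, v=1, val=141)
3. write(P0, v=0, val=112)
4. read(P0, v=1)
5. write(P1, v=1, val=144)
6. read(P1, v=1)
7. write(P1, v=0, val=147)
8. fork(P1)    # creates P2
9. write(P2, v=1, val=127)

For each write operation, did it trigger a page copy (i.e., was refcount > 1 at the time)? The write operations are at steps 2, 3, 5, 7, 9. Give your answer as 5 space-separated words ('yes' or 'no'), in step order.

Op 1: fork(P0) -> P1. 2 ppages; refcounts: pp0:2 pp1:2
Op 2: write(P0, v1, 141). refcount(pp1)=2>1 -> COPY to pp2. 3 ppages; refcounts: pp0:2 pp1:1 pp2:1
Op 3: write(P0, v0, 112). refcount(pp0)=2>1 -> COPY to pp3. 4 ppages; refcounts: pp0:1 pp1:1 pp2:1 pp3:1
Op 4: read(P0, v1) -> 141. No state change.
Op 5: write(P1, v1, 144). refcount(pp1)=1 -> write in place. 4 ppages; refcounts: pp0:1 pp1:1 pp2:1 pp3:1
Op 6: read(P1, v1) -> 144. No state change.
Op 7: write(P1, v0, 147). refcount(pp0)=1 -> write in place. 4 ppages; refcounts: pp0:1 pp1:1 pp2:1 pp3:1
Op 8: fork(P1) -> P2. 4 ppages; refcounts: pp0:2 pp1:2 pp2:1 pp3:1
Op 9: write(P2, v1, 127). refcount(pp1)=2>1 -> COPY to pp4. 5 ppages; refcounts: pp0:2 pp1:1 pp2:1 pp3:1 pp4:1

yes yes no no yes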